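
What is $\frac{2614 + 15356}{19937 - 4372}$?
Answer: $\frac{3594}{3113} \approx 1.1545$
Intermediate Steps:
$\frac{2614 + 15356}{19937 - 4372} = \frac{17970}{15565} = 17970 \cdot \frac{1}{15565} = \frac{3594}{3113}$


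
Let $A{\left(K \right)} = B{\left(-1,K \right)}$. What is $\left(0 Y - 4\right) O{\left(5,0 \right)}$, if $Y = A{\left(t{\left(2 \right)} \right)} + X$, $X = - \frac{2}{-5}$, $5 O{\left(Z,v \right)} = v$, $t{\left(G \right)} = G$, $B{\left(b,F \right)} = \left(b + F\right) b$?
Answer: $0$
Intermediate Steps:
$B{\left(b,F \right)} = b \left(F + b\right)$ ($B{\left(b,F \right)} = \left(F + b\right) b = b \left(F + b\right)$)
$A{\left(K \right)} = 1 - K$ ($A{\left(K \right)} = - (K - 1) = - (-1 + K) = 1 - K$)
$O{\left(Z,v \right)} = \frac{v}{5}$
$X = \frac{2}{5}$ ($X = \left(-2\right) \left(- \frac{1}{5}\right) = \frac{2}{5} \approx 0.4$)
$Y = - \frac{3}{5}$ ($Y = \left(1 - 2\right) + \frac{2}{5} = -1 + \frac{2}{5} = - \frac{3}{5} \approx -0.6$)
$\left(0 Y - 4\right) O{\left(5,0 \right)} = \left(0 \left(- \frac{3}{5}\right) - 4\right) \frac{1}{5} \cdot 0 = \left(0 - 4\right) 0 = \left(-4\right) 0 = 0$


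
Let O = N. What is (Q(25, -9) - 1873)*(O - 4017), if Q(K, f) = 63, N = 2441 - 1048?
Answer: 4749440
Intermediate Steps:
N = 1393
O = 1393
(Q(25, -9) - 1873)*(O - 4017) = (63 - 1873)*(1393 - 4017) = -1810*(-2624) = 4749440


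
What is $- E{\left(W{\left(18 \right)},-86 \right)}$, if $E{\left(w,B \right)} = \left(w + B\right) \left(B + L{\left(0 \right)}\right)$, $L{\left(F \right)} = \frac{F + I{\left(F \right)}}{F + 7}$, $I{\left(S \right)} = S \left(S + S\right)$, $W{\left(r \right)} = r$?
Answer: $-5848$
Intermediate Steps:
$I{\left(S \right)} = 2 S^{2}$ ($I{\left(S \right)} = S 2 S = 2 S^{2}$)
$L{\left(F \right)} = \frac{F + 2 F^{2}}{7 + F}$ ($L{\left(F \right)} = \frac{F + 2 F^{2}}{F + 7} = \frac{F + 2 F^{2}}{7 + F}$)
$E{\left(w,B \right)} = B \left(B + w\right)$ ($E{\left(w,B \right)} = \left(w + B\right) \left(B + \frac{0 \left(1 + 2 \cdot 0\right)}{7 + 0}\right) = \left(B + w\right) \left(B + \frac{0 \left(1 + 0\right)}{7}\right) = \left(B + w\right) \left(B + 0 \cdot \frac{1}{7} \cdot 1\right) = \left(B + w\right) \left(B + 0\right) = \left(B + w\right) B = B \left(B + w\right)$)
$- E{\left(W{\left(18 \right)},-86 \right)} = - \left(-86\right) \left(-86 + 18\right) = - \left(-86\right) \left(-68\right) = \left(-1\right) 5848 = -5848$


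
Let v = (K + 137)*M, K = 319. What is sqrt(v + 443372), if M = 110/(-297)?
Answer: 2*sqrt(997207)/3 ≈ 665.74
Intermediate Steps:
M = -10/27 (M = 110*(-1/297) = -10/27 ≈ -0.37037)
v = -1520/9 (v = (319 + 137)*(-10/27) = 456*(-10/27) = -1520/9 ≈ -168.89)
sqrt(v + 443372) = sqrt(-1520/9 + 443372) = sqrt(3988828/9) = 2*sqrt(997207)/3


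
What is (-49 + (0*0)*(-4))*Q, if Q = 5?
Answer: -245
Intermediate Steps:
(-49 + (0*0)*(-4))*Q = (-49 + (0*0)*(-4))*5 = (-49 + 0*(-4))*5 = (-49 + 0)*5 = -49*5 = -245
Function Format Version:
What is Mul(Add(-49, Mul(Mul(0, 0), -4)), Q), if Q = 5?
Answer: -245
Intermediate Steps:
Mul(Add(-49, Mul(Mul(0, 0), -4)), Q) = Mul(Add(-49, Mul(Mul(0, 0), -4)), 5) = Mul(Add(-49, Mul(0, -4)), 5) = Mul(Add(-49, 0), 5) = Mul(-49, 5) = -245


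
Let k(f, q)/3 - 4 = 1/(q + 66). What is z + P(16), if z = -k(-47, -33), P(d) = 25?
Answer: 142/11 ≈ 12.909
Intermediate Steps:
k(f, q) = 12 + 3/(66 + q) (k(f, q) = 12 + 3/(q + 66) = 12 + 3/(66 + q))
z = -133/11 (z = -3*(265 + 4*(-33))/(66 - 33) = -3*(265 - 132)/33 = -3*133/33 = -1*133/11 = -133/11 ≈ -12.091)
z + P(16) = -133/11 + 25 = 142/11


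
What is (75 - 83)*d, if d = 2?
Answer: -16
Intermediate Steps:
(75 - 83)*d = (75 - 83)*2 = -8*2 = -16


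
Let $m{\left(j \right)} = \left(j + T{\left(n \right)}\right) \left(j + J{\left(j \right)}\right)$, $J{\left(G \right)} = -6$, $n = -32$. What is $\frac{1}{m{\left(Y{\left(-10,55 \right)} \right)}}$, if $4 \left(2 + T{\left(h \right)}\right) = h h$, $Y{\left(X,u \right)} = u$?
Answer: $\frac{1}{15141} \approx 6.6046 \cdot 10^{-5}$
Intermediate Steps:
$T{\left(h \right)} = -2 + \frac{h^{2}}{4}$ ($T{\left(h \right)} = -2 + \frac{h h}{4} = -2 + \frac{h^{2}}{4}$)
$m{\left(j \right)} = \left(-6 + j\right) \left(254 + j\right)$ ($m{\left(j \right)} = \left(j - \left(2 - \frac{\left(-32\right)^{2}}{4}\right)\right) \left(j - 6\right) = \left(j + \left(-2 + \frac{1}{4} \cdot 1024\right)\right) \left(-6 + j\right) = \left(j + \left(-2 + 256\right)\right) \left(-6 + j\right) = \left(j + 254\right) \left(-6 + j\right) = \left(254 + j\right) \left(-6 + j\right) = \left(-6 + j\right) \left(254 + j\right)$)
$\frac{1}{m{\left(Y{\left(-10,55 \right)} \right)}} = \frac{1}{-1524 + 55^{2} + 248 \cdot 55} = \frac{1}{-1524 + 3025 + 13640} = \frac{1}{15141}$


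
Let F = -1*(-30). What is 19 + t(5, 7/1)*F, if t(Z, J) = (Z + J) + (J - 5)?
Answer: 439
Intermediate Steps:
t(Z, J) = -5 + Z + 2*J (t(Z, J) = (J + Z) + (-5 + J) = -5 + Z + 2*J)
F = 30
19 + t(5, 7/1)*F = 19 + (-5 + 5 + 2*(7/1))*30 = 19 + (-5 + 5 + 2*(7*1))*30 = 19 + (-5 + 5 + 2*7)*30 = 19 + (-5 + 5 + 14)*30 = 19 + 14*30 = 19 + 420 = 439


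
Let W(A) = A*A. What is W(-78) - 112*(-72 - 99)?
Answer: 25236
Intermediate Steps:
W(A) = A²
W(-78) - 112*(-72 - 99) = (-78)² - 112*(-72 - 99) = 6084 - 112*(-171) = 6084 + 19152 = 25236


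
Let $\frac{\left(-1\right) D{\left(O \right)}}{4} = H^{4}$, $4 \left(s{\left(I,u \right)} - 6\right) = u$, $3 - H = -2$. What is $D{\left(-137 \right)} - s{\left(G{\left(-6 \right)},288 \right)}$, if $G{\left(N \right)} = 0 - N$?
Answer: $-2578$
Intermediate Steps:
$G{\left(N \right)} = - N$
$H = 5$ ($H = 3 - -2 = 3 + 2 = 5$)
$s{\left(I,u \right)} = 6 + \frac{u}{4}$
$D{\left(O \right)} = -2500$ ($D{\left(O \right)} = - 4 \cdot 5^{4} = \left(-4\right) 625 = -2500$)
$D{\left(-137 \right)} - s{\left(G{\left(-6 \right)},288 \right)} = -2500 - \left(6 + \frac{1}{4} \cdot 288\right) = -2500 - \left(6 + 72\right) = -2500 - 78 = -2578$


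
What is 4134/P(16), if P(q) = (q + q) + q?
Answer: 689/8 ≈ 86.125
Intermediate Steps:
P(q) = 3*q (P(q) = 2*q + q = 3*q)
4134/P(16) = 4134/((3*16)) = 4134/48 = 4134*(1/48) = 689/8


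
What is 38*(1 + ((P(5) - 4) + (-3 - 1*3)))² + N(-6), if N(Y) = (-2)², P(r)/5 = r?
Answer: 9732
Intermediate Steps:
P(r) = 5*r
N(Y) = 4
38*(1 + ((P(5) - 4) + (-3 - 1*3)))² + N(-6) = 38*(1 + ((5*5 - 4) + (-3 - 1*3)))² + 4 = 38*(1 + ((25 - 4) + (-3 - 3)))² + 4 = 38*(1 + (21 - 6))² + 4 = 38*(1 + 15)² + 4 = 38*16² + 4 = 38*256 + 4 = 9728 + 4 = 9732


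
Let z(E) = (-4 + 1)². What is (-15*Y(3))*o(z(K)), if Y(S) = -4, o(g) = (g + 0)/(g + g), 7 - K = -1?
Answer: 30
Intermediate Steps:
K = 8 (K = 7 - 1*(-1) = 7 + 1 = 8)
z(E) = 9 (z(E) = (-3)² = 9)
o(g) = ½ (o(g) = g/((2*g)) = g*(1/(2*g)) = ½)
(-15*Y(3))*o(z(K)) = -15*(-4)*(½) = 60*(½) = 30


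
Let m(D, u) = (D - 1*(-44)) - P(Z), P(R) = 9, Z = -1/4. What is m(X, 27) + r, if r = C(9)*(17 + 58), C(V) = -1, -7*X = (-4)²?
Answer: -296/7 ≈ -42.286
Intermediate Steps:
X = -16/7 (X = -⅐*(-4)² = -⅐*16 = -16/7 ≈ -2.2857)
Z = -¼ (Z = -1*¼ = -¼ ≈ -0.25000)
r = -75 (r = -(17 + 58) = -1*75 = -75)
m(D, u) = 35 + D (m(D, u) = (D - 1*(-44)) - 1*9 = (D + 44) - 9 = (44 + D) - 9 = 35 + D)
m(X, 27) + r = (35 - 16/7) - 75 = 229/7 - 75 = -296/7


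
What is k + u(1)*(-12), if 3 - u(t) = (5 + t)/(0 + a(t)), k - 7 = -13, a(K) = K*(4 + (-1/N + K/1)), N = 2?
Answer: -26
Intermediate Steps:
a(K) = K*(7/2 + K) (a(K) = K*(4 + (-1/2 + K/1)) = K*(4 + (-1*½ + K*1)) = K*(4 + (-½ + K)) = K*(7/2 + K))
k = -6 (k = 7 - 13 = -6)
u(t) = 3 - 2*(5 + t)/(t*(7 + 2*t)) (u(t) = 3 - (5 + t)/(0 + t*(7 + 2*t)/2) = 3 - (5 + t)/(t*(7 + 2*t)/2) = 3 - (5 + t)*2/(t*(7 + 2*t)) = 3 - 2*(5 + t)/(t*(7 + 2*t)))
k + u(1)*(-12) = -6 + ((-10 + 6*1² + 19*1)/(1*(7 + 2*1)))*(-12) = -6 + (1*(-10 + 6*1 + 19)/(7 + 2))*(-12) = -6 + (1*(-10 + 6 + 19)/9)*(-12) = -6 + (1*(⅑)*15)*(-12) = -6 + (5/3)*(-12) = -6 - 20 = -26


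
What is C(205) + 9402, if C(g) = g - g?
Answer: 9402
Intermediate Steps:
C(g) = 0
C(205) + 9402 = 0 + 9402 = 9402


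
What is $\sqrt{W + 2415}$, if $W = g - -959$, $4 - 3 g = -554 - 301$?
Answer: $\frac{\sqrt{32943}}{3} \approx 60.501$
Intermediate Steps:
$g = \frac{859}{3}$ ($g = \frac{4}{3} - \frac{-554 - 301}{3} = \frac{4}{3} - -285 = \frac{4}{3} + 285 = \frac{859}{3} \approx 286.33$)
$W = \frac{3736}{3}$ ($W = \frac{859}{3} - -959 = \frac{859}{3} + 959 = \frac{3736}{3} \approx 1245.3$)
$\sqrt{W + 2415} = \sqrt{\frac{3736}{3} + 2415} = \sqrt{\frac{10981}{3}} = \frac{\sqrt{32943}}{3}$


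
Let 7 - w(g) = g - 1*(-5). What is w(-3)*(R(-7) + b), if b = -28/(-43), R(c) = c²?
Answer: 10675/43 ≈ 248.26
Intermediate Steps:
w(g) = 2 - g (w(g) = 7 - (g - 1*(-5)) = 7 - (g + 5) = 7 - (5 + g) = 7 + (-5 - g) = 2 - g)
b = 28/43 (b = -28*(-1/43) = 28/43 ≈ 0.65116)
w(-3)*(R(-7) + b) = (2 - 1*(-3))*((-7)² + 28/43) = (2 + 3)*(49 + 28/43) = 5*(2135/43) = 10675/43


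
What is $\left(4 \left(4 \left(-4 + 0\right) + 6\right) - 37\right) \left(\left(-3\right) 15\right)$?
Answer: $3465$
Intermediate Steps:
$\left(4 \left(4 \left(-4 + 0\right) + 6\right) - 37\right) \left(\left(-3\right) 15\right) = \left(4 \left(4 \left(-4\right) + 6\right) - 37\right) \left(-45\right) = \left(4 \left(-16 + 6\right) - 37\right) \left(-45\right) = \left(4 \left(-10\right) - 37\right) \left(-45\right) = \left(-40 - 37\right) \left(-45\right) = \left(-77\right) \left(-45\right) = 3465$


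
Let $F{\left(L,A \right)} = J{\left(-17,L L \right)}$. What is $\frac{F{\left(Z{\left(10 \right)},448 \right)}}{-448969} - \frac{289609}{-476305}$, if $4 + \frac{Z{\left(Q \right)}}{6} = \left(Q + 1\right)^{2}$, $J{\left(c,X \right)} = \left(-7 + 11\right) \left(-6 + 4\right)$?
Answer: $\frac{130029273561}{213846179545} \approx 0.60805$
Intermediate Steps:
$J{\left(c,X \right)} = -8$ ($J{\left(c,X \right)} = 4 \left(-2\right) = -8$)
$Z{\left(Q \right)} = -24 + 6 \left(1 + Q\right)^{2}$ ($Z{\left(Q \right)} = -24 + 6 \left(Q + 1\right)^{2} = -24 + 6 \left(1 + Q\right)^{2}$)
$F{\left(L,A \right)} = -8$
$\frac{F{\left(Z{\left(10 \right)},448 \right)}}{-448969} - \frac{289609}{-476305} = - \frac{8}{-448969} - \frac{289609}{-476305} = \left(-8\right) \left(- \frac{1}{448969}\right) - - \frac{289609}{476305} = \frac{8}{448969} + \frac{289609}{476305} = \frac{130029273561}{213846179545}$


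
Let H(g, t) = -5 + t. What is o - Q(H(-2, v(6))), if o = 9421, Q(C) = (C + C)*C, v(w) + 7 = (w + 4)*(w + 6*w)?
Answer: -323507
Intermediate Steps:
v(w) = -7 + 7*w*(4 + w) (v(w) = -7 + (w + 4)*(w + 6*w) = -7 + (4 + w)*(7*w) = -7 + 7*w*(4 + w))
Q(C) = 2*C² (Q(C) = (2*C)*C = 2*C²)
o - Q(H(-2, v(6))) = 9421 - 2*(-5 + (-7 + 7*6² + 28*6))² = 9421 - 2*(-5 + (-7 + 7*36 + 168))² = 9421 - 2*(-5 + (-7 + 252 + 168))² = 9421 - 2*(-5 + 413)² = 9421 - 2*408² = 9421 - 2*166464 = 9421 - 1*332928 = 9421 - 332928 = -323507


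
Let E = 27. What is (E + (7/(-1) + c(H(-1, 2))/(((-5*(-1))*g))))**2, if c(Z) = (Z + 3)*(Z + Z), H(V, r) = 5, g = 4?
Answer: 576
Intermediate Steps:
c(Z) = 2*Z*(3 + Z) (c(Z) = (3 + Z)*(2*Z) = 2*Z*(3 + Z))
(E + (7/(-1) + c(H(-1, 2))/(((-5*(-1))*g))))**2 = (27 + (7/(-1) + (2*5*(3 + 5))/((-5*(-1)*4))))**2 = (27 + (7*(-1) + (2*5*8)/((5*4))))**2 = (27 + (-7 + 80/20))**2 = (27 + (-7 + 80*(1/20)))**2 = (27 + (-7 + 4))**2 = (27 - 3)**2 = 24**2 = 576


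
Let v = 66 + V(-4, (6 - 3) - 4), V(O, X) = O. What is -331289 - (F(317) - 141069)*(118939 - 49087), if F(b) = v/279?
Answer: 29560814929/3 ≈ 9.8536e+9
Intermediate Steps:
v = 62 (v = 66 - 4 = 62)
F(b) = 2/9 (F(b) = 62/279 = 62*(1/279) = 2/9)
-331289 - (F(317) - 141069)*(118939 - 49087) = -331289 - (2/9 - 141069)*(118939 - 49087) = -331289 - (-1269619)*69852/9 = -331289 - 1*(-29561808796/3) = -331289 + 29561808796/3 = 29560814929/3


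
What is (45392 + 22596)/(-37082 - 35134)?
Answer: -16997/18054 ≈ -0.94145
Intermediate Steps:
(45392 + 22596)/(-37082 - 35134) = 67988/(-72216) = 67988*(-1/72216) = -16997/18054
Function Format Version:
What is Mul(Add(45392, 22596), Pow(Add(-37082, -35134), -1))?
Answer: Rational(-16997, 18054) ≈ -0.94145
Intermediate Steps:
Mul(Add(45392, 22596), Pow(Add(-37082, -35134), -1)) = Mul(67988, Pow(-72216, -1)) = Mul(67988, Rational(-1, 72216)) = Rational(-16997, 18054)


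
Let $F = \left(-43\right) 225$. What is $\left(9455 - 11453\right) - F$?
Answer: $7677$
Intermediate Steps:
$F = -9675$
$\left(9455 - 11453\right) - F = \left(9455 - 11453\right) - -9675 = -1998 + 9675 = 7677$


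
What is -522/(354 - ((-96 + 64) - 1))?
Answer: -58/43 ≈ -1.3488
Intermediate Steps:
-522/(354 - ((-96 + 64) - 1)) = -522/(354 - (-32 - 1)) = -522/(354 - 1*(-33)) = -522/(354 + 33) = -522/387 = -522*1/387 = -58/43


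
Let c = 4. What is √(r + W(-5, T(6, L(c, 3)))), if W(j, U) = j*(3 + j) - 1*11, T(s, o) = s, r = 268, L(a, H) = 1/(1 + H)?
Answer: √267 ≈ 16.340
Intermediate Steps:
W(j, U) = -11 + j*(3 + j) (W(j, U) = j*(3 + j) - 11 = -11 + j*(3 + j))
√(r + W(-5, T(6, L(c, 3)))) = √(268 + (-11 + (-5)² + 3*(-5))) = √(268 + (-11 + 25 - 15)) = √(268 - 1) = √267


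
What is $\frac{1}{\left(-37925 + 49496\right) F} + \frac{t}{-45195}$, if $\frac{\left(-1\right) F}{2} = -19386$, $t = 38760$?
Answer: $- \frac{1159262015195}{1351724636556} \approx -0.85762$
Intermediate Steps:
$F = 38772$ ($F = \left(-2\right) \left(-19386\right) = 38772$)
$\frac{1}{\left(-37925 + 49496\right) F} + \frac{t}{-45195} = \frac{1}{\left(-37925 + 49496\right) 38772} + \frac{38760}{-45195} = \frac{1}{11571} \cdot \frac{1}{38772} + 38760 \left(- \frac{1}{45195}\right) = \frac{1}{11571} \cdot \frac{1}{38772} - \frac{2584}{3013} = \frac{1}{448630812} - \frac{2584}{3013} = - \frac{1159262015195}{1351724636556}$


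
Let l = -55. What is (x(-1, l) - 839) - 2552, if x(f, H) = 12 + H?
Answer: -3434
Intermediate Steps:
(x(-1, l) - 839) - 2552 = ((12 - 55) - 839) - 2552 = (-43 - 839) - 2552 = -882 - 2552 = -3434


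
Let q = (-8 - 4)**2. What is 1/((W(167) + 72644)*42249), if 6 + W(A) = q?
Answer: 1/3074966718 ≈ 3.2521e-10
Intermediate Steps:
q = 144 (q = (-12)**2 = 144)
W(A) = 138 (W(A) = -6 + 144 = 138)
1/((W(167) + 72644)*42249) = 1/((138 + 72644)*42249) = (1/42249)/72782 = (1/72782)*(1/42249) = 1/3074966718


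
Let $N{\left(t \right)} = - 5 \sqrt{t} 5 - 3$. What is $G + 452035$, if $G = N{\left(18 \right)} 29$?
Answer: $451948 - 2175 \sqrt{2} \approx 4.4887 \cdot 10^{5}$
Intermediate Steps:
$N{\left(t \right)} = -3 - 25 \sqrt{t}$ ($N{\left(t \right)} = - 25 \sqrt{t} - 3 = -3 - 25 \sqrt{t}$)
$G = -87 - 2175 \sqrt{2}$ ($G = \left(-3 - 25 \sqrt{18}\right) 29 = \left(-3 - 25 \cdot 3 \sqrt{2}\right) 29 = \left(-3 - 75 \sqrt{2}\right) 29 = -87 - 2175 \sqrt{2} \approx -3162.9$)
$G + 452035 = \left(-87 - 2175 \sqrt{2}\right) + 452035 = 451948 - 2175 \sqrt{2}$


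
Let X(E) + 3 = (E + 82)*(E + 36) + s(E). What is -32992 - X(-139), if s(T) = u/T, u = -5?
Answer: -5401545/139 ≈ -38860.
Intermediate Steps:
s(T) = -5/T
X(E) = -3 - 5/E + (36 + E)*(82 + E) (X(E) = -3 + ((E + 82)*(E + 36) - 5/E) = -3 + ((82 + E)*(36 + E) - 5/E) = -3 + ((36 + E)*(82 + E) - 5/E) = -3 + (-5/E + (36 + E)*(82 + E)) = -3 - 5/E + (36 + E)*(82 + E))
-32992 - X(-139) = -32992 - (2949 + (-139)² - 5/(-139) + 118*(-139)) = -32992 - (2949 + 19321 - 5*(-1/139) - 16402) = -32992 - (2949 + 19321 + 5/139 - 16402) = -32992 - 1*815657/139 = -32992 - 815657/139 = -5401545/139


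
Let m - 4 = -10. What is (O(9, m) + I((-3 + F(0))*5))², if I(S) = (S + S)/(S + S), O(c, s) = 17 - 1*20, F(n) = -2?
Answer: 4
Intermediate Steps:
m = -6 (m = 4 - 10 = -6)
O(c, s) = -3 (O(c, s) = 17 - 20 = -3)
I(S) = 1 (I(S) = (2*S)/((2*S)) = (2*S)*(1/(2*S)) = 1)
(O(9, m) + I((-3 + F(0))*5))² = (-3 + 1)² = (-2)² = 4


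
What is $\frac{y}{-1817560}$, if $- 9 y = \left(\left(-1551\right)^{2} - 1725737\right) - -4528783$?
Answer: $\frac{5208647}{16358040} \approx 0.31842$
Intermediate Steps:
$y = - \frac{5208647}{9}$ ($y = - \frac{\left(\left(-1551\right)^{2} - 1725737\right) - -4528783}{9} = - \frac{\left(2405601 - 1725737\right) + 4528783}{9} = - \frac{679864 + 4528783}{9} = \left(- \frac{1}{9}\right) 5208647 = - \frac{5208647}{9} \approx -5.7874 \cdot 10^{5}$)
$\frac{y}{-1817560} = - \frac{5208647}{9 \left(-1817560\right)} = \left(- \frac{5208647}{9}\right) \left(- \frac{1}{1817560}\right) = \frac{5208647}{16358040}$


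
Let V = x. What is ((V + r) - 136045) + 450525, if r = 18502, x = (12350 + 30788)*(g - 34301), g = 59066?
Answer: 1068645552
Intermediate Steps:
x = 1068312570 (x = (12350 + 30788)*(59066 - 34301) = 43138*24765 = 1068312570)
V = 1068312570
((V + r) - 136045) + 450525 = ((1068312570 + 18502) - 136045) + 450525 = (1068331072 - 136045) + 450525 = 1068195027 + 450525 = 1068645552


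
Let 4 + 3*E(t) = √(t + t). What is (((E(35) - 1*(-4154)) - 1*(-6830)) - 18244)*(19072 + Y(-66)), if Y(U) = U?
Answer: -414026704/3 + 19006*√70/3 ≈ -1.3796e+8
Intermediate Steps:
E(t) = -4/3 + √2*√t/3 (E(t) = -4/3 + √(t + t)/3 = -4/3 + √(2*t)/3 = -4/3 + (√2*√t)/3 = -4/3 + √2*√t/3)
(((E(35) - 1*(-4154)) - 1*(-6830)) - 18244)*(19072 + Y(-66)) = ((((-4/3 + √2*√35/3) - 1*(-4154)) - 1*(-6830)) - 18244)*(19072 - 66) = ((((-4/3 + √70/3) + 4154) + 6830) - 18244)*19006 = (((12458/3 + √70/3) + 6830) - 18244)*19006 = ((32948/3 + √70/3) - 18244)*19006 = (-21784/3 + √70/3)*19006 = -414026704/3 + 19006*√70/3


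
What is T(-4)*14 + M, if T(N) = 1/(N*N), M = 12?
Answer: 103/8 ≈ 12.875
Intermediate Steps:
T(N) = N⁻²
T(-4)*14 + M = 14/(-4)² + 12 = (1/16)*14 + 12 = 7/8 + 12 = 103/8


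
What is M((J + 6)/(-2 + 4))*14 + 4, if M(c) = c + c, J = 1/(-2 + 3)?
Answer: 102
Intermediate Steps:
J = 1 (J = 1/1 = 1)
M(c) = 2*c
M((J + 6)/(-2 + 4))*14 + 4 = (2*((1 + 6)/(-2 + 4)))*14 + 4 = (2*(7/2))*14 + 4 = 7*14 + 4 = 98 + 4 = 102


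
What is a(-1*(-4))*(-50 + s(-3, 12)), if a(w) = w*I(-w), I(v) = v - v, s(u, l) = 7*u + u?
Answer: 0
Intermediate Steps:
s(u, l) = 8*u
I(v) = 0
a(w) = 0 (a(w) = w*0 = 0)
a(-1*(-4))*(-50 + s(-3, 12)) = 0*(-50 + 8*(-3)) = 0*(-50 - 24) = 0*(-74) = 0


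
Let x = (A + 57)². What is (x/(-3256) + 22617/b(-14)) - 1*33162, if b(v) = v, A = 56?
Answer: -113248309/3256 ≈ -34781.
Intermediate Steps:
x = 12769 (x = (56 + 57)² = 113² = 12769)
(x/(-3256) + 22617/b(-14)) - 1*33162 = (12769/(-3256) + 22617/(-14)) - 1*33162 = (12769*(-1/3256) + 22617*(-1/14)) - 33162 = (-12769/3256 - 3231/2) - 33162 = -5272837/3256 - 33162 = -113248309/3256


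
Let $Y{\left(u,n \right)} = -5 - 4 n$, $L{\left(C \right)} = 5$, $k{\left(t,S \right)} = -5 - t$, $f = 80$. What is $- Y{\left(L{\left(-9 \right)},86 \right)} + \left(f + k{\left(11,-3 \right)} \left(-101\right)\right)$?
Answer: $2045$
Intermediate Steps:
$- Y{\left(L{\left(-9 \right)},86 \right)} + \left(f + k{\left(11,-3 \right)} \left(-101\right)\right) = - (-5 - 344) + \left(80 + \left(-5 - 11\right) \left(-101\right)\right) = \left(-1\right) \left(-349\right) + \left(80 - -1616\right) = 349 + \left(80 + 1616\right) = 349 + 1696 = 2045$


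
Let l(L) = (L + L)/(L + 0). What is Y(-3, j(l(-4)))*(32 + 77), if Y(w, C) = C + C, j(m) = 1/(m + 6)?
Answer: 109/4 ≈ 27.250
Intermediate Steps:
l(L) = 2 (l(L) = (2*L)/L = 2)
j(m) = 1/(6 + m)
Y(w, C) = 2*C
Y(-3, j(l(-4)))*(32 + 77) = (2/(6 + 2))*(32 + 77) = (2/8)*109 = (2*(1/8))*109 = (1/4)*109 = 109/4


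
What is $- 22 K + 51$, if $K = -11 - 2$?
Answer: $337$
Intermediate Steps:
$K = -13$ ($K = -11 - 2 = -13$)
$- 22 K + 51 = \left(-22\right) \left(-13\right) + 51 = 286 + 51 = 337$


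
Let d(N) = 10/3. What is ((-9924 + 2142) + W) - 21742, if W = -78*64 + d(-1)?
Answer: -103538/3 ≈ -34513.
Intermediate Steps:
d(N) = 10/3 (d(N) = 10*(1/3) = 10/3)
W = -14966/3 (W = -78*64 + 10/3 = -4992 + 10/3 = -14966/3 ≈ -4988.7)
((-9924 + 2142) + W) - 21742 = ((-9924 + 2142) - 14966/3) - 21742 = (-7782 - 14966/3) - 21742 = -38312/3 - 21742 = -103538/3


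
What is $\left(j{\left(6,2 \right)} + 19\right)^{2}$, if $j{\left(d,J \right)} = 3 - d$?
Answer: $256$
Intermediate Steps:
$\left(j{\left(6,2 \right)} + 19\right)^{2} = \left(\left(3 - 6\right) + 19\right)^{2} = \left(-3 + 19\right)^{2} = 16^{2} = 256$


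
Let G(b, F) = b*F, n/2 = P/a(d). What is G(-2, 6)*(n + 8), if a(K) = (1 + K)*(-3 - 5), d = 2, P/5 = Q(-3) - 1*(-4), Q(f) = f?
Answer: -91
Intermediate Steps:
P = 5 (P = 5*(-3 - 1*(-4)) = 5*(-3 + 4) = 5*1 = 5)
a(K) = -8 - 8*K (a(K) = (1 + K)*(-8) = -8 - 8*K)
n = -5/12 (n = 2*(5/(-8 - 8*2)) = 2*(5/(-8 - 16)) = 2*(5/(-24)) = 2*(5*(-1/24)) = 2*(-5/24) = -5/12 ≈ -0.41667)
G(b, F) = F*b
G(-2, 6)*(n + 8) = (6*(-2))*(-5/12 + 8) = -12*91/12 = -91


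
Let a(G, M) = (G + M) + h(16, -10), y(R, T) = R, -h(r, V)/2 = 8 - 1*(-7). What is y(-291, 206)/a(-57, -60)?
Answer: 97/49 ≈ 1.9796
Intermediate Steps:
h(r, V) = -30 (h(r, V) = -2*(8 - 1*(-7)) = -2*(8 + 7) = -2*15 = -30)
a(G, M) = -30 + G + M (a(G, M) = (G + M) - 30 = -30 + G + M)
y(-291, 206)/a(-57, -60) = -291/(-30 - 57 - 60) = -291/(-147) = -291*(-1/147) = 97/49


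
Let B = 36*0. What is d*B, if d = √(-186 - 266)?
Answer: 0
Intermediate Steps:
B = 0
d = 2*I*√113 (d = √(-452) = 2*I*√113 ≈ 21.26*I)
d*B = (2*I*√113)*0 = 0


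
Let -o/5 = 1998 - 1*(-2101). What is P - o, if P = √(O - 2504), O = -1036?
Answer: 20495 + 2*I*√885 ≈ 20495.0 + 59.498*I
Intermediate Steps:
o = -20495 (o = -5*(1998 - 1*(-2101)) = -5*(1998 + 2101) = -5*4099 = -20495)
P = 2*I*√885 (P = √(-1036 - 2504) = √(-3540) = 2*I*√885 ≈ 59.498*I)
P - o = 2*I*√885 - 1*(-20495) = 2*I*√885 + 20495 = 20495 + 2*I*√885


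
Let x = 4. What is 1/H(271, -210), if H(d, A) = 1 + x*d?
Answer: 1/1085 ≈ 0.00092166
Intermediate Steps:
H(d, A) = 1 + 4*d
1/H(271, -210) = 1/(1 + 4*271) = 1/(1 + 1084) = 1/1085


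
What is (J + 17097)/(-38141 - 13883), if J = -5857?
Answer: -1405/6503 ≈ -0.21605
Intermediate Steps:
(J + 17097)/(-38141 - 13883) = (-5857 + 17097)/(-38141 - 13883) = 11240/(-52024) = 11240*(-1/52024) = -1405/6503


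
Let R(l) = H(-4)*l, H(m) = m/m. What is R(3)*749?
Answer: 2247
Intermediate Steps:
H(m) = 1
R(l) = l (R(l) = 1*l = l)
R(3)*749 = 3*749 = 2247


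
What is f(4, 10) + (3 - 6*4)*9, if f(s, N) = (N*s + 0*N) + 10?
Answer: -139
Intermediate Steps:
f(s, N) = 10 + N*s (f(s, N) = (N*s + 0) + 10 = N*s + 10 = 10 + N*s)
f(4, 10) + (3 - 6*4)*9 = (10 + 10*4) + (3 - 6*4)*9 = (10 + 40) + (3 - 24)*9 = 50 - 21*9 = 50 - 189 = -139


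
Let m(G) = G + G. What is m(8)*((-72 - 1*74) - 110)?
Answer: -4096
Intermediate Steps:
m(G) = 2*G
m(8)*((-72 - 1*74) - 110) = (2*8)*((-72 - 1*74) - 110) = 16*((-72 - 74) - 110) = 16*(-146 - 110) = 16*(-256) = -4096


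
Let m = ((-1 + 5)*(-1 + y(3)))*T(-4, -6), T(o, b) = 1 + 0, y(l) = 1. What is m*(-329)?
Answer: 0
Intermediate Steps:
T(o, b) = 1
m = 0 (m = ((-1 + 5)*(-1 + 1))*1 = (4*0)*1 = 0*1 = 0)
m*(-329) = 0*(-329) = 0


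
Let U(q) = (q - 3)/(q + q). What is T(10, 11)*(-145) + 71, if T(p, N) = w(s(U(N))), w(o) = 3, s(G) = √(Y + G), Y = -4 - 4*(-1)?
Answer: -364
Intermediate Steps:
U(q) = (-3 + q)/(2*q) (U(q) = (-3 + q)/((2*q)) = (-3 + q)*(1/(2*q)) = (-3 + q)/(2*q))
Y = 0 (Y = -4 + 4 = 0)
s(G) = √G (s(G) = √(0 + G) = √G)
T(p, N) = 3
T(10, 11)*(-145) + 71 = 3*(-145) + 71 = -435 + 71 = -364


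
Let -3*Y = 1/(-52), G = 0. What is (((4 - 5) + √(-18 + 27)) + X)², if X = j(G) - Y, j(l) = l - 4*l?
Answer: 96721/24336 ≈ 3.9744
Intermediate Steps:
Y = 1/156 (Y = -⅓/(-52) = -⅓*(-1/52) = 1/156 ≈ 0.0064103)
j(l) = -3*l
X = -1/156 (X = -3*0 - 1*1/156 = 0 - 1/156 = -1/156 ≈ -0.0064103)
(((4 - 5) + √(-18 + 27)) + X)² = (((4 - 5) + √(-18 + 27)) - 1/156)² = ((-1 + √9) - 1/156)² = ((-1 + 3) - 1/156)² = (2 - 1/156)² = (311/156)² = 96721/24336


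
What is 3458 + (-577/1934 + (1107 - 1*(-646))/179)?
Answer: 1200398207/346186 ≈ 3467.5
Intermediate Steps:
3458 + (-577/1934 + (1107 - 1*(-646))/179) = 3458 + (-577*1/1934 + (1107 + 646)*(1/179)) = 3458 + (-577/1934 + 1753*(1/179)) = 3458 + (-577/1934 + 1753/179) = 3458 + 3287019/346186 = 1200398207/346186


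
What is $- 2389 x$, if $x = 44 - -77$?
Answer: $-289069$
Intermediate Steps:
$x = 121$ ($x = 44 + 77 = 121$)
$- 2389 x = \left(-2389\right) 121 = -289069$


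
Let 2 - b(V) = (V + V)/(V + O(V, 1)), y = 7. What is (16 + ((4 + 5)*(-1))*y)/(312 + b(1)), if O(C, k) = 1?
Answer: -47/313 ≈ -0.15016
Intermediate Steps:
b(V) = 2 - 2*V/(1 + V) (b(V) = 2 - (V + V)/(V + 1) = 2 - 2*V/(1 + V))
(16 + ((4 + 5)*(-1))*y)/(312 + b(1)) = (16 + ((4 + 5)*(-1))*7)/(312 + 2/(1 + 1)) = (16 + (9*(-1))*7)/(312 + 2/2) = (16 - 9*7)/(312 + 2*(½)) = (16 - 63)/(312 + 1) = -47/313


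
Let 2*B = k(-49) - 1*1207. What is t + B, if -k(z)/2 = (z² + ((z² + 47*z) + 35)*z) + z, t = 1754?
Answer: 10631/2 ≈ 5315.5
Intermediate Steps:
k(z) = -2*z - 2*z² - 2*z*(35 + z² + 47*z) (k(z) = -2*((z² + ((z² + 47*z) + 35)*z) + z) = -2*((z² + (35 + z² + 47*z)*z) + z) = -2*((z² + z*(35 + z² + 47*z)) + z) = -2*(z + z² + z*(35 + z² + 47*z)) = -2*z - 2*z² - 2*z*(35 + z² + 47*z))
B = 7123/2 (B = (-2*(-49)*(36 + (-49)² + 48*(-49)) - 1*1207)/2 = (-2*(-49)*(36 + 2401 - 2352) - 1207)/2 = (-2*(-49)*85 - 1207)/2 = (8330 - 1207)/2 = (½)*7123 = 7123/2 ≈ 3561.5)
t + B = 1754 + 7123/2 = 10631/2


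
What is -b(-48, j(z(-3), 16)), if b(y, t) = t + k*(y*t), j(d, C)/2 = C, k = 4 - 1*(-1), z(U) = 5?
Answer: 7648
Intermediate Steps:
k = 5 (k = 4 + 1 = 5)
j(d, C) = 2*C
b(y, t) = t + 5*t*y (b(y, t) = t + 5*(y*t) = t + 5*(t*y) = t + 5*t*y)
-b(-48, j(z(-3), 16)) = -2*16*(1 + 5*(-48)) = -32*(1 - 240) = -32*(-239) = -1*(-7648) = 7648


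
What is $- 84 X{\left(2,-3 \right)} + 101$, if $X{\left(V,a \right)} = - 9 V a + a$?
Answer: $-4183$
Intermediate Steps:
$X{\left(V,a \right)} = a - 9 V a$ ($X{\left(V,a \right)} = - 9 V a + a = a - 9 V a$)
$- 84 X{\left(2,-3 \right)} + 101 = - 84 \left(- 3 \left(1 - 18\right)\right) + 101 = - 84 \left(\left(-3\right) \left(-17\right)\right) + 101 = \left(-84\right) 51 + 101 = -4284 + 101 = -4183$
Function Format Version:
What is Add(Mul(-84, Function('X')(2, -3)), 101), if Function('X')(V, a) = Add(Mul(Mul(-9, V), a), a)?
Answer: -4183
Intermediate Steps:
Function('X')(V, a) = Add(a, Mul(-9, V, a)) (Function('X')(V, a) = Add(Mul(-9, V, a), a) = Add(a, Mul(-9, V, a)))
Add(Mul(-84, Function('X')(2, -3)), 101) = Add(Mul(-84, Mul(-3, Add(1, Mul(-9, 2)))), 101) = Add(Mul(-84, Mul(-3, Add(1, -18))), 101) = Add(Mul(-84, Mul(-3, -17)), 101) = Add(Mul(-84, 51), 101) = Add(-4284, 101) = -4183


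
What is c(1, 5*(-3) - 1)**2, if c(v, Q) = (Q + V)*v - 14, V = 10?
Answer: 400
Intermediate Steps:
c(v, Q) = -14 + v*(10 + Q) (c(v, Q) = (Q + 10)*v - 14 = (10 + Q)*v - 14 = v*(10 + Q) - 14 = -14 + v*(10 + Q))
c(1, 5*(-3) - 1)**2 = (-14 + 10*1 + (5*(-3) - 1)*1)**2 = (-14 + 10 + (-15 - 1)*1)**2 = (-14 + 10 - 16*1)**2 = (-14 + 10 - 16)**2 = (-20)**2 = 400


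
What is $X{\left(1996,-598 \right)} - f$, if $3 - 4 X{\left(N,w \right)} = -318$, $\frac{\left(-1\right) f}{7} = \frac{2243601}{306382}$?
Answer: $\frac{80584725}{612764} \approx 131.51$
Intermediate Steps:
$f = - \frac{15705207}{306382}$ ($f = - 7 \cdot \frac{2243601}{306382} = - 7 \cdot 2243601 \cdot \frac{1}{306382} = \left(-7\right) \frac{2243601}{306382} = - \frac{15705207}{306382} \approx -51.26$)
$X{\left(N,w \right)} = \frac{321}{4}$ ($X{\left(N,w \right)} = \frac{3}{4} - - \frac{159}{2} = \frac{3}{4} + \frac{159}{2} = \frac{321}{4}$)
$X{\left(1996,-598 \right)} - f = \frac{321}{4} - - \frac{15705207}{306382} = \frac{321}{4} + \frac{15705207}{306382} = \frac{80584725}{612764}$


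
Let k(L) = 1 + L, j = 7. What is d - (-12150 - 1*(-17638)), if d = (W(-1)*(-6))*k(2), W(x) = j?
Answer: -5614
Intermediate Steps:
W(x) = 7
d = -126 (d = (7*(-6))*(1 + 2) = -42*3 = -126)
d - (-12150 - 1*(-17638)) = -126 - (-12150 - 1*(-17638)) = -126 - (-12150 + 17638) = -126 - 1*5488 = -126 - 5488 = -5614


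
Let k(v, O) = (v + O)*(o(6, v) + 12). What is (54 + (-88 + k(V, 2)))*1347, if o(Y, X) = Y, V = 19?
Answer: 463368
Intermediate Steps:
k(v, O) = 18*O + 18*v (k(v, O) = (v + O)*(6 + 12) = (O + v)*18 = 18*O + 18*v)
(54 + (-88 + k(V, 2)))*1347 = (54 + (-88 + (18*2 + 18*19)))*1347 = (54 + (-88 + (36 + 342)))*1347 = (54 + (-88 + 378))*1347 = (54 + 290)*1347 = 344*1347 = 463368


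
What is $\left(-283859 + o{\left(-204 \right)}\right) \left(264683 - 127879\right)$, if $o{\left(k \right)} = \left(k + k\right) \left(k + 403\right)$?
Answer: $-49940437004$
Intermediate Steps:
$o{\left(k \right)} = 2 k \left(403 + k\right)$
$\left(-283859 + o{\left(-204 \right)}\right) \left(264683 - 127879\right) = \left(-283859 + 2 \left(-204\right) \left(403 - 204\right)\right) \left(264683 - 127879\right) = \left(-283859 + 2 \left(-204\right) 199\right) 136804 = \left(-283859 - 81192\right) 136804 = \left(-365051\right) 136804 = -49940437004$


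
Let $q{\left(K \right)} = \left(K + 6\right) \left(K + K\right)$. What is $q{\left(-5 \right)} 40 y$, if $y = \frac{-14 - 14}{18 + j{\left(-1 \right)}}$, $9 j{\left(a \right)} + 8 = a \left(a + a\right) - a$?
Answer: $\frac{100800}{157} \approx 642.04$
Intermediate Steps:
$q{\left(K \right)} = 2 K \left(6 + K\right)$ ($q{\left(K \right)} = \left(6 + K\right) 2 K = 2 K \left(6 + K\right)$)
$j{\left(a \right)} = - \frac{8}{9} - \frac{a}{9} + \frac{2 a^{2}}{9}$ ($j{\left(a \right)} = - \frac{8}{9} + \frac{a \left(a + a\right) - a}{9} = - \frac{8}{9} + \frac{a 2 a - a}{9} = - \frac{8}{9} + \frac{2 a^{2} - a}{9} = - \frac{8}{9} + \frac{- a + 2 a^{2}}{9} = - \frac{8}{9} + \left(- \frac{a}{9} + \frac{2 a^{2}}{9}\right) = - \frac{8}{9} - \frac{a}{9} + \frac{2 a^{2}}{9}$)
$y = - \frac{252}{157}$ ($y = \frac{-14 - 14}{18 - \left(\frac{7}{9} - \frac{2}{9}\right)} = - \frac{28}{18 + \left(- \frac{8}{9} + \frac{1}{9} + \frac{2}{9} \cdot 1\right)} = - \frac{28}{18 + \left(- \frac{8}{9} + \frac{1}{9} + \frac{2}{9}\right)} = - \frac{28}{18 - \frac{5}{9}} = - \frac{28}{\frac{157}{9}} = \left(-28\right) \frac{9}{157} = - \frac{252}{157} \approx -1.6051$)
$q{\left(-5 \right)} 40 y = 2 \left(-5\right) \left(6 - 5\right) 40 \left(- \frac{252}{157}\right) = 2 \left(-5\right) 1 \cdot 40 \left(- \frac{252}{157}\right) = \left(-10\right) 40 \left(- \frac{252}{157}\right) = \left(-400\right) \left(- \frac{252}{157}\right) = \frac{100800}{157}$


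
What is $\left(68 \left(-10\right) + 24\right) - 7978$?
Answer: $-8634$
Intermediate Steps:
$\left(68 \left(-10\right) + 24\right) - 7978 = \left(-680 + 24\right) - 7978 = -656 - 7978 = -8634$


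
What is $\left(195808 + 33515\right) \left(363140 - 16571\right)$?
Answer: $79476242787$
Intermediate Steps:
$\left(195808 + 33515\right) \left(363140 - 16571\right) = 229323 \cdot 346569 = 79476242787$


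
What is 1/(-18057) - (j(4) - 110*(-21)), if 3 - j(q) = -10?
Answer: -41946412/18057 ≈ -2323.0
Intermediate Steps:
j(q) = 13 (j(q) = 3 - 1*(-10) = 3 + 10 = 13)
1/(-18057) - (j(4) - 110*(-21)) = 1/(-18057) - (13 - 110*(-21)) = -1/18057 - (13 + 2310) = -1/18057 - 1*2323 = -1/18057 - 2323 = -41946412/18057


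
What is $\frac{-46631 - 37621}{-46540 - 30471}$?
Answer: $\frac{84252}{77011} \approx 1.094$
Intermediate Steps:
$\frac{-46631 - 37621}{-46540 - 30471} = - \frac{84252}{-77011} = \left(-84252\right) \left(- \frac{1}{77011}\right) = \frac{84252}{77011}$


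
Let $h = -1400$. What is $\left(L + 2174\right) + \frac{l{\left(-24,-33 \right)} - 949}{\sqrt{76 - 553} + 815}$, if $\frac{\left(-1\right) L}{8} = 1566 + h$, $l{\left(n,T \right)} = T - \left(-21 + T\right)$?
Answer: $\frac{280790786}{332351} + \frac{1392 i \sqrt{53}}{332351} \approx 844.86 + 0.030492 i$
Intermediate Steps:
$l{\left(n,T \right)} = 21$
$L = -1328$ ($L = - 8 \left(1566 - 1400\right) = \left(-8\right) 166 = -1328$)
$\left(L + 2174\right) + \frac{l{\left(-24,-33 \right)} - 949}{\sqrt{76 - 553} + 815} = \left(-1328 + 2174\right) + \frac{21 - 949}{\sqrt{76 - 553} + 815} = 846 - \frac{928}{\sqrt{-477} + 815} = 846 - \frac{928}{3 i \sqrt{53} + 815} = 846 - \frac{928}{815 + 3 i \sqrt{53}}$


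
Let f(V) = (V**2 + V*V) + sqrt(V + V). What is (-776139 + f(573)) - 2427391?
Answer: -2546872 + sqrt(1146) ≈ -2.5468e+6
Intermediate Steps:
f(V) = 2*V**2 + sqrt(2)*sqrt(V) (f(V) = (V**2 + V**2) + sqrt(2*V) = 2*V**2 + sqrt(2)*sqrt(V))
(-776139 + f(573)) - 2427391 = (-776139 + (2*573**2 + sqrt(2)*sqrt(573))) - 2427391 = (-776139 + (2*328329 + sqrt(1146))) - 2427391 = (-776139 + (656658 + sqrt(1146))) - 2427391 = (-119481 + sqrt(1146)) - 2427391 = -2546872 + sqrt(1146)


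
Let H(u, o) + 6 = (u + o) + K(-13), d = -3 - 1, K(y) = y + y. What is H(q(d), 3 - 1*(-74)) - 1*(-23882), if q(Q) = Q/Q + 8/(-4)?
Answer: 23926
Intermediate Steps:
K(y) = 2*y
d = -4
q(Q) = -1 (q(Q) = 1 + 8*(-1/4) = 1 - 2 = -1)
H(u, o) = -32 + o + u (H(u, o) = -6 + ((u + o) + 2*(-13)) = -6 + ((o + u) - 26) = -6 + (-26 + o + u) = -32 + o + u)
H(q(d), 3 - 1*(-74)) - 1*(-23882) = (-32 + (3 - 1*(-74)) - 1) - 1*(-23882) = (-32 + (3 + 74) - 1) + 23882 = (-32 + 77 - 1) + 23882 = 44 + 23882 = 23926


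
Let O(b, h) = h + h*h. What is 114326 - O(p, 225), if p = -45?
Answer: 63476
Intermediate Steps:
O(b, h) = h + h**2
114326 - O(p, 225) = 114326 - 225*(1 + 225) = 114326 - 225*226 = 114326 - 1*50850 = 114326 - 50850 = 63476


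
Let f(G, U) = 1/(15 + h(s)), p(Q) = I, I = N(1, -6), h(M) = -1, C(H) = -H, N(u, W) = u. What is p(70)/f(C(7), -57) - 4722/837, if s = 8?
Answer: 2332/279 ≈ 8.3584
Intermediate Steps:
I = 1
p(Q) = 1
f(G, U) = 1/14 (f(G, U) = 1/(15 - 1) = 1/14)
p(70)/f(C(7), -57) - 4722/837 = 1/(1/14) - 4722/837 = 1*14 - 4722*1/837 = 14 - 1574/279 = 2332/279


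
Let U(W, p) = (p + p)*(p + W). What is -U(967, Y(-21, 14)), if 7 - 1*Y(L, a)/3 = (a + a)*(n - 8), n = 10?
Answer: 241080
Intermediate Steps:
Y(L, a) = 21 - 12*a (Y(L, a) = 21 - 3*(a + a)*(10 - 8) = 21 - 3*2*a*2 = 21 - 12*a)
U(W, p) = 2*p*(W + p) (U(W, p) = (2*p)*(W + p) = 2*p*(W + p))
-U(967, Y(-21, 14)) = -2*(21 - 12*14)*(967 + (21 - 12*14)) = -2*(21 - 168)*(967 + (21 - 168)) = -2*(-147)*(967 - 147) = -2*(-147)*820 = -1*(-241080) = 241080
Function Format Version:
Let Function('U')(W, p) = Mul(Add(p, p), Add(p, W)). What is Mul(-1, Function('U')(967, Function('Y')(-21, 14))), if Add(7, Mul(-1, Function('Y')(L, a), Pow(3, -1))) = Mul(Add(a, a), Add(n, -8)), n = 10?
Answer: 241080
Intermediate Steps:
Function('Y')(L, a) = Add(21, Mul(-12, a)) (Function('Y')(L, a) = Add(21, Mul(-3, Mul(Add(a, a), Add(10, -8)))) = Add(21, Mul(-3, Mul(Mul(2, a), 2))) = Add(21, Mul(-3, Mul(4, a))) = Add(21, Mul(-12, a)))
Function('U')(W, p) = Mul(2, p, Add(W, p)) (Function('U')(W, p) = Mul(Mul(2, p), Add(W, p)) = Mul(2, p, Add(W, p)))
Mul(-1, Function('U')(967, Function('Y')(-21, 14))) = Mul(-1, Mul(2, Add(21, Mul(-12, 14)), Add(967, Add(21, Mul(-12, 14))))) = Mul(-1, Mul(2, Add(21, -168), Add(967, Add(21, -168)))) = Mul(-1, Mul(2, -147, Add(967, -147))) = Mul(-1, Mul(2, -147, 820)) = Mul(-1, -241080) = 241080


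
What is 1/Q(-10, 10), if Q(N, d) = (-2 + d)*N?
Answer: -1/80 ≈ -0.012500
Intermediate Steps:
Q(N, d) = N*(-2 + d)
1/Q(-10, 10) = 1/(-10*(-2 + 10)) = 1/(-10*8) = 1/(-80) = -1/80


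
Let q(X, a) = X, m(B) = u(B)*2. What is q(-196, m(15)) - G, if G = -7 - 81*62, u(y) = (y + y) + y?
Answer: 4833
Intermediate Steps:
u(y) = 3*y (u(y) = 2*y + y = 3*y)
m(B) = 6*B (m(B) = (3*B)*2 = 6*B)
G = -5029 (G = -7 - 5022 = -5029)
q(-196, m(15)) - G = -196 - 1*(-5029) = -196 + 5029 = 4833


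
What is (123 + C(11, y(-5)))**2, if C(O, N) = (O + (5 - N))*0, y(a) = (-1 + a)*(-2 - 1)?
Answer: 15129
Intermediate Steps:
y(a) = 3 - 3*a (y(a) = (-1 + a)*(-3) = 3 - 3*a)
C(O, N) = 0 (C(O, N) = (5 + O - N)*0 = 0)
(123 + C(11, y(-5)))**2 = (123 + 0)**2 = 123**2 = 15129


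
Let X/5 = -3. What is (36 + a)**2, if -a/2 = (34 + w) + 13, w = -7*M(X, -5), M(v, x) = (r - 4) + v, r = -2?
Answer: 123904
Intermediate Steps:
X = -15 (X = 5*(-3) = -15)
M(v, x) = -6 + v (M(v, x) = (-2 - 4) + v = -6 + v)
w = 147 (w = -7*(-6 - 15) = -7*(-21) = 147)
a = -388 (a = -2*((34 + 147) + 13) = -2*(181 + 13) = -2*194 = -388)
(36 + a)**2 = (36 - 388)**2 = (-352)**2 = 123904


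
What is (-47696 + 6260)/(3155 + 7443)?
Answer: -20718/5299 ≈ -3.9098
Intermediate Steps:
(-47696 + 6260)/(3155 + 7443) = -41436/10598 = -41436*1/10598 = -20718/5299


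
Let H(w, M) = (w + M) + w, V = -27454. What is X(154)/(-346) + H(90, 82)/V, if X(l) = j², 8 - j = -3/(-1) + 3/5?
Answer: -3888509/59369275 ≈ -0.065497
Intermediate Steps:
H(w, M) = M + 2*w (H(w, M) = (M + w) + w = M + 2*w)
j = 22/5 (j = 8 - (-3/(-1) + 3/5) = 8 - (-3*(-1) + 3*(⅕)) = 8 - (3 + ⅗) = 8 - 1*18/5 = 8 - 18/5 = 22/5 ≈ 4.4000)
X(l) = 484/25 (X(l) = (22/5)² = 484/25)
X(154)/(-346) + H(90, 82)/V = (484/25)/(-346) + (82 + 2*90)/(-27454) = (484/25)*(-1/346) + (82 + 180)*(-1/27454) = -242/4325 + 262*(-1/27454) = -242/4325 - 131/13727 = -3888509/59369275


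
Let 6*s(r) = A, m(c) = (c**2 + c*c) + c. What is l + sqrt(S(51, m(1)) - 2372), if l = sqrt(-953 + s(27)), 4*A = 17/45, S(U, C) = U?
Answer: I*(sqrt(2321) + sqrt(30876690)/180) ≈ 79.047*I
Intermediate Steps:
m(c) = c + 2*c**2 (m(c) = (c**2 + c**2) + c = 2*c**2 + c = c + 2*c**2)
A = 17/180 (A = (17/45)/4 = (17*(1/45))/4 = (1/4)*(17/45) = 17/180 ≈ 0.094444)
s(r) = 17/1080 (s(r) = (1/6)*(17/180) = 17/1080)
l = I*sqrt(30876690)/180 (l = sqrt(-953 + 17/1080) = sqrt(-1029223/1080) = I*sqrt(30876690)/180 ≈ 30.87*I)
l + sqrt(S(51, m(1)) - 2372) = I*sqrt(30876690)/180 + sqrt(51 - 2372) = I*sqrt(30876690)/180 + sqrt(-2321) = I*sqrt(30876690)/180 + I*sqrt(2321) = I*sqrt(2321) + I*sqrt(30876690)/180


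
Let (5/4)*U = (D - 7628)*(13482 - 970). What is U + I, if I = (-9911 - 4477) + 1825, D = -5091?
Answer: -636623327/5 ≈ -1.2732e+8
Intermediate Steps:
U = -636560512/5 (U = 4*((-5091 - 7628)*(13482 - 970))/5 = 4*(-12719*12512)/5 = (4/5)*(-159140128) = -636560512/5 ≈ -1.2731e+8)
I = -12563 (I = -14388 + 1825 = -12563)
U + I = -636560512/5 - 12563 = -636623327/5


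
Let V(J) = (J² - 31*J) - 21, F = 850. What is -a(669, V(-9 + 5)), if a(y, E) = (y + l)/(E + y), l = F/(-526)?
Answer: -87761/103622 ≈ -0.84693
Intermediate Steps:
l = -425/263 (l = 850/(-526) = 850*(-1/526) = -425/263 ≈ -1.6160)
V(J) = -21 + J² - 31*J
a(y, E) = (-425/263 + y)/(E + y) (a(y, E) = (y - 425/263)/(E + y) = (-425/263 + y)/(E + y))
-a(669, V(-9 + 5)) = -(-425/263 + 669)/((-21 + (-9 + 5)² - 31*(-9 + 5)) + 669) = -175522/(((-21 + (-4)² - 31*(-4)) + 669)*263) = -175522/(((-21 + 16 + 124) + 669)*263) = -175522/((119 + 669)*263) = -175522/(788*263) = -1*87761/103622 = -87761/103622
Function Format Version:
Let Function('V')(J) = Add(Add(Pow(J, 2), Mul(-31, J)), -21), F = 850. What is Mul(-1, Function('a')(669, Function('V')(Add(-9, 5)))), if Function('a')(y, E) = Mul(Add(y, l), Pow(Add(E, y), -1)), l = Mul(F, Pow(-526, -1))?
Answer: Rational(-87761, 103622) ≈ -0.84693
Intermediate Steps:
l = Rational(-425, 263) (l = Mul(850, Pow(-526, -1)) = Mul(850, Rational(-1, 526)) = Rational(-425, 263) ≈ -1.6160)
Function('V')(J) = Add(-21, Pow(J, 2), Mul(-31, J))
Function('a')(y, E) = Mul(Pow(Add(E, y), -1), Add(Rational(-425, 263), y)) (Function('a')(y, E) = Mul(Add(y, Rational(-425, 263)), Pow(Add(E, y), -1)) = Mul(Add(Rational(-425, 263), y), Pow(Add(E, y), -1)) = Mul(Pow(Add(E, y), -1), Add(Rational(-425, 263), y)))
Mul(-1, Function('a')(669, Function('V')(Add(-9, 5)))) = Mul(-1, Mul(Pow(Add(Add(-21, Pow(Add(-9, 5), 2), Mul(-31, Add(-9, 5))), 669), -1), Add(Rational(-425, 263), 669))) = Mul(-1, Mul(Pow(Add(Add(-21, Pow(-4, 2), Mul(-31, -4)), 669), -1), Rational(175522, 263))) = Mul(-1, Mul(Pow(Add(Add(-21, 16, 124), 669), -1), Rational(175522, 263))) = Mul(-1, Mul(Pow(Add(119, 669), -1), Rational(175522, 263))) = Mul(-1, Mul(Pow(788, -1), Rational(175522, 263))) = Mul(-1, Mul(Rational(1, 788), Rational(175522, 263))) = Mul(-1, Rational(87761, 103622)) = Rational(-87761, 103622)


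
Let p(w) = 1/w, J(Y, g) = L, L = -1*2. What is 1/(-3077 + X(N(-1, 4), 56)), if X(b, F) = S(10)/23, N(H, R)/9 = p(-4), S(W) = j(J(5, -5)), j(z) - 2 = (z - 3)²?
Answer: -23/70744 ≈ -0.00032512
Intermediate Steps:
L = -2
J(Y, g) = -2
j(z) = 2 + (-3 + z)² (j(z) = 2 + (z - 3)² = 2 + (-3 + z)²)
S(W) = 27 (S(W) = 2 + (-3 - 2)² = 2 + (-5)² = 2 + 25 = 27)
N(H, R) = -9/4 (N(H, R) = 9/(-4) = 9*(-¼) = -9/4)
X(b, F) = 27/23
1/(-3077 + X(N(-1, 4), 56)) = 1/(-3077 + 27/23) = 1/(-70744/23) = -23/70744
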